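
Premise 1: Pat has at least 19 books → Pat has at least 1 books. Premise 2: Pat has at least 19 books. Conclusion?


Modus ponens: P → Q, P ⊢ Q
P: Pat has at least 19 books
Q: Pat has at least 1 books
We have P → Q and P is true.
By modus ponens, Q must be true.

Pat has at least 1 books


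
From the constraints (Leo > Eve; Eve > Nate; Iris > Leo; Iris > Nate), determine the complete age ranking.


Constraints: Leo > Eve; Eve > Nate; Iris > Leo; Iris > Nate
Method: at each step, the next-highest is the one remaining person who never appears on the smaller side of a constraint between remaining people.
  Step 1: remaining {Eve, Nate, Iris, Leo}; on the smaller side: {Eve, Nate, Leo} → Iris is next (Iris > Leo; Iris > Nate).
  Step 2: remaining {Eve, Nate, Leo}; on the smaller side: {Eve, Nate} → Leo is next (Leo > Eve).
  Step 3: remaining {Eve, Nate}; on the smaller side: {Nate} → Eve is next (Eve > Nate).
  Step 4: only Nate remains → lowest.
Final ranking (highest to lowest):

Iris > Leo > Eve > Nate


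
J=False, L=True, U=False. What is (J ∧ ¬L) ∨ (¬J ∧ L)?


J = False, L = True, U = False
Expression: (J ∧ ¬L) ∨ (¬J ∧ L)
Step 1: ¬L = NOT True = False
Step 2: J ∧ ¬L = False AND False = False
Step 3: ¬J = NOT False = True
Step 4: ¬J ∧ L = True AND True = True
Step 5: (False) ∨ (True) = False OR True = True

True


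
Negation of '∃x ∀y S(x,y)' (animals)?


Original: ∃x ∀y S(x,y)
Rule: ¬∀→∃, ¬∃→∀, negate predicate.
Negation: ∀x ∃y ¬S(x,y)

∀x ∃y ¬S(x,y)


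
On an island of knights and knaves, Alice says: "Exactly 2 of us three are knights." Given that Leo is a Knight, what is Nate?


Alice claims exactly 2 knights among Alice, Leo, Nate.
Given: Leo is a Knight.

Case 1: Alice is a Knight (tells truth)
  Then exactly 2 of the three are knights.
  Counting Alice, Leo: 2 knight(s) so far. Need 0 more → Nate = Knave.
Case 2: Alice is a Knave (lies)
  Then the count is NOT 2.
  If Nate = Knight, count = 2 = 2 → claim would be true, contradicts lie.
  If Nate = Knave, count = 1 ≠ 2 → lie confirmed ✓

Nate is a Knave.

Knave


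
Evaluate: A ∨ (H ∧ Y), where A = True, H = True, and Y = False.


A = True, H = True, Y = False
Step 1: H ∧ Y = True AND False = False
Step 2: A ∨ False = True OR False = True
AND evaluated first (higher precedence); then OR applied.

True


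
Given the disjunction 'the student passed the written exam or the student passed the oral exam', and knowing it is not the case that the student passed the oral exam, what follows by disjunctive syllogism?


Disjunctive syllogism: P ∨ Q, ¬P ⊢ Q
Disjunction: the student passed the written exam ∨ the student passed the oral exam
We know it is not the case that the student passed the oral exam.
By disjunctive syllogism, the other disjunct must be true.

The student passed the written exam


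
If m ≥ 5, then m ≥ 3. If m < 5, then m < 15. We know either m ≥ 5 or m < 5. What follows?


Constructive dilemma: (P → Q) ∧ (R → S), P ∨ R ⊢ Q ∨ S
Premise 1: m ≥ 5 → m ≥ 3
Premise 2: m < 5 → m < 15
Premise 3: m ≥ 5 ∨ m < 5
Case 1: Assuming m ≥ 5, then by Premise 1, m ≥ 3.
Case 2: Assuming m < 5, then by Premise 2, m < 15.
Since one of m ≥ 5 or m < 5 must hold, we get m ≥ 3 or m < 15.

m ≥ 3 or m < 15.


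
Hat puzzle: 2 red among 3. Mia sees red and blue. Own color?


Total red = 2, seen red = 1
Own red = 2 - 1 = 1
Mia's hat is red.

red


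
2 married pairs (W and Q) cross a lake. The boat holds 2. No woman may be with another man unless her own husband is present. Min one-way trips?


Label couples W and Q.
1. WW+WQ → (far: WW,WQ; near: HW,HQ)
2. WW ←   (far: WQ; near: HW,HQ,WW)
3. HW+HQ → (far: HW,HQ,WQ; near: WW)
4. HW ←   (far: HQ,WQ; near: HW,WW)  — HW returns, since WW is alone on near bank
5. HW+WW → (far: all four; near: empty)
Every state respects the constraint.
Minimum trips = 5

5


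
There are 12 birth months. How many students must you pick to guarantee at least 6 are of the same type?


Pigeonhole: to guarantee k in one of n categories, need (k-1)×n + 1.
k = 6, n = 12
Minimum = (6-1) × 12 + 1 = 5 × 12 + 1

61


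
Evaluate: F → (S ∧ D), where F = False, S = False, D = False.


F = False, S = False, D = False
Step 1: S ∧ D = False AND False = False
Step 2: F → (False): false only when F=True and consequent=False.
Result: True

True


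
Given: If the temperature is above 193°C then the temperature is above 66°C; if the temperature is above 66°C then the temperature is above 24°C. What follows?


Hypothetical syllogism: P → Q, Q → R ⊢ P → R
Premise 1: the temperature is above 193°C → the temperature is above 66°C
Premise 2: the temperature is above 66°C → the temperature is above 24°C
Chain the implications: the middle term (the temperature is above 66°C) links the two.
Conclusion: If the temperature is above 193°C, then the temperature is above 24°C.

If the temperature is above 193°C, then the temperature is above 24°C.


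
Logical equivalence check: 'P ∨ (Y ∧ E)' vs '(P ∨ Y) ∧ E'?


Expression 1: P ∨ (Y ∧ E)
Expression 2: (P ∨ Y) ∧ E
Truth table (P Y E | Expr1 Expr2):
  T T T |   T     T
  T T F |   T     F   ← differ
  T F T |   T     T
  T F F |   T     F   ← differ
  F T T |   T     T
  F T F |   F     F
  F F T |   F     F
  F F F |   F     F
Counterexample: P=T, Y=T, E=F gives Expr1 = T but Expr2 = F, so the expressions are NOT logically equivalent.

No


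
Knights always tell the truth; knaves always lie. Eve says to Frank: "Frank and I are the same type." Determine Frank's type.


Eve says: "Frank and I are the same type."
Case 1: Eve is a Knight (truth-teller)
  Statement is true → they ARE the same → Frank is also a Knight
Case 2: Eve is a Knave (liar)
  Statement is false → they are NOT the same → Frank is a Knight
In both cases, Frank is a Knight.

Knight


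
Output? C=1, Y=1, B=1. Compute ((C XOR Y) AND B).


C XOR Y = 1^1 = 0
0 AND 1 = 0

0


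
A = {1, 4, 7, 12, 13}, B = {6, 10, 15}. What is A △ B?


A = {1, 4, 7, 12, 13}
B = {6, 10, 15}
Operation: symmetric difference
In A only: [1, 4, 7, 12, 13], in B only: [6, 10, 15]

{1, 4, 6, 7, 10, 12, 13, 15}


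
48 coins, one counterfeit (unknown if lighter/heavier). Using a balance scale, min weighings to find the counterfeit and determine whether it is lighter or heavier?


Let n = 48. 96 possibilities (n coins × lighter/heavier); each weighing has 3 outcomes.
Bound for k weighings: say the first weighing puts j coins on each pan. If it tips, the 2j weighed coins remain suspects (each with a known direction) and k-1 weighings give 3^(k-1) outcomes; 3^(k-1) is odd, so 2j ≤ 3^(k-1) - 1. If it balances, the n - 2j unweighed coins remain with direction unknown: 2(n - 2j) ≤ 3^(k-1) - 1 by the same parity argument. Adding, n ≤ (3^(k-1) - 1) + (3^(k-1) - 1)/2 = (3^k - 3)/2, and the classical three-group strategy achieves this (3 coins in 2 weighings, 12 in 3, 39 in 4, 120 in 5).
So we need the smallest k with (3^k - 3)/2 ≥ 48.
k = 4: (3^4 - 3)/2 = 39 < 48 ✗
k = 5: (3^5 - 3)/2 = 120 ≥ 48 ✓

5


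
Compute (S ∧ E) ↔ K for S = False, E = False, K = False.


S = False, E = False, K = False
Step 1: S ∧ E = False AND False = False
Step 2: (False) ↔ K: true when both sides have same truth value.
Result: False ↔ False = True

True


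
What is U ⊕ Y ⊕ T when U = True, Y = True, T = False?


U = True, Y = True, T = False
Step 1: U ⊕ Y = True XOR True = False
Step 2: False ⊕ T = False XOR False = False
XOR is true when an odd number of operands are true.

False


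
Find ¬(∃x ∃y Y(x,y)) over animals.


Original: ∃x ∃y Y(x,y)
Rule: ¬∀→∃, ¬∃→∀, negate predicate.
Negation: ∀x ∀y ¬Y(x,y)

∀x ∀y ¬Y(x,y)


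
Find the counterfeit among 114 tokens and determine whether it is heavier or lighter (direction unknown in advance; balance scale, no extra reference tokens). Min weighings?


Let n = 114. 228 possibilities (n tokens × lighter/heavier); each weighing has 3 outcomes.
Bound for k weighings: say the first weighing puts j tokens on each pan. If it tips, the 2j weighed tokens remain suspects (each with a known direction) and k-1 weighings give 3^(k-1) outcomes; 3^(k-1) is odd, so 2j ≤ 3^(k-1) - 1. If it balances, the n - 2j unweighed tokens remain with direction unknown: 2(n - 2j) ≤ 3^(k-1) - 1 by the same parity argument. Adding, n ≤ (3^(k-1) - 1) + (3^(k-1) - 1)/2 = (3^k - 3)/2, and the classical three-group strategy achieves this (3 tokens in 2 weighings, 12 in 3, 39 in 4, 120 in 5).
So we need the smallest k with (3^k - 3)/2 ≥ 114.
k = 4: (3^4 - 3)/2 = 39 < 114 ✗
k = 5: (3^5 - 3)/2 = 120 ≥ 114 ✓

5


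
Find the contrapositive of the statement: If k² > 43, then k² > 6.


Original: If k² > 43, then k² > 6
Contrapositive: If ¬Q, then ¬P
Negate Q: not (k² > 6)
Negate P: not (k² > 43)

If not (k² > 6), then not (k² > 43).


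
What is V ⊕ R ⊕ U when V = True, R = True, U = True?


V = True, R = True, U = True
Step 1: V ⊕ R = True XOR True = False
Step 2: False ⊕ U = False XOR True = True
XOR is true when an odd number of operands are true.

True


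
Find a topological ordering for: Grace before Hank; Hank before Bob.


Constraints: Grace before Hank; Hank before Bob
Method: repeatedly schedule the remaining task that has no remaining task required before it.
  Step 1: remaining {Hank, Grace, Bob}; every task except Grace still has a predecessor pending → schedule Grace.
  Step 2: remaining {Hank, Bob}; every task except Hank still has a predecessor pending → schedule Hank.
  Step 3: only Bob remains → schedule Bob.
Resulting order:

Grace → Hank → Bob


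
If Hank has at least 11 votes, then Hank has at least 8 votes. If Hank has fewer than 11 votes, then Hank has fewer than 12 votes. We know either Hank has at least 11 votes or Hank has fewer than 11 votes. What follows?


Constructive dilemma: (P → Q) ∧ (R → S), P ∨ R ⊢ Q ∨ S
Premise 1: Hank has at least 11 votes → Hank has at least 8 votes
Premise 2: Hank has fewer than 11 votes → Hank has fewer than 12 votes
Premise 3: Hank has at least 11 votes ∨ Hank has fewer than 11 votes
Case 1: Assuming Hank has at least 11 votes, then by Premise 1, Hank has at least 8 votes.
Case 2: Assuming Hank has fewer than 11 votes, then by Premise 2, Hank has fewer than 12 votes.
Since one of Hank has at least 11 votes or Hank has fewer than 11 votes must hold, we get Hank has at least 8 votes or Hank has fewer than 12 votes.

Hank has at least 8 votes or Hank has fewer than 12 votes.


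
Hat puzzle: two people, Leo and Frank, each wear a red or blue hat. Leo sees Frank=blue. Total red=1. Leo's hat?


Total red = 1, Frank = blue
Red accounted for: 0
Remaining for Leo: 1
Leo's hat is red.

red


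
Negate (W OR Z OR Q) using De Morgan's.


De Morgan's law: ¬(P ∨ Q ∨ R) ≡ ¬P ∧ ¬Q ∧ ¬R
¬(W ∨ Z ∨ Q) = ¬W ∧ ¬Z ∧ ¬Q

¬W ∧ ¬Z ∧ ¬Q


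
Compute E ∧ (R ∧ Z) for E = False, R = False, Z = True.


E = False, R = False, Z = True
Step 1: R ∧ Z = False AND True = False
Step 2: E ∧ False = False AND False = False
AND is true only when ALL operands are true.

False


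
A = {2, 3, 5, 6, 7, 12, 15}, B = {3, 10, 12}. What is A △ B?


A = {2, 3, 5, 6, 7, 12, 15}
B = {3, 10, 12}
Operation: symmetric difference
In A only: [2, 5, 6, 7, 15], in B only: [10]

{2, 5, 6, 7, 10, 15}


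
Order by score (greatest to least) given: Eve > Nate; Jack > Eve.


Constraints: Eve > Nate; Jack > Eve
Method: at each step, the next-highest is the one remaining person who never appears on the smaller side of a constraint between remaining people.
  Step 1: remaining {Jack, Nate, Eve}; on the smaller side: {Nate, Eve} → Jack is next (Jack > Eve).
  Step 2: remaining {Nate, Eve}; on the smaller side: {Nate} → Eve is next (Eve > Nate).
  Step 3: only Nate remains → lowest.
Final ranking (highest to lowest):

Jack > Eve > Nate


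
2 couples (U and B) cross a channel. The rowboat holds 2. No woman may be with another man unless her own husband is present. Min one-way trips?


Label couples U and B.
1. WU+WB → (far: WU,WB; near: HU,HB)
2. WU ←   (far: WB; near: HU,HB,WU)
3. HU+HB → (far: HU,HB,WB; near: WU)
4. HU ←   (far: HB,WB; near: HU,WU)  — HU returns, since WU is alone on near bank
5. HU+WU → (far: all four; near: empty)
Every state respects the constraint.
Minimum trips = 5

5


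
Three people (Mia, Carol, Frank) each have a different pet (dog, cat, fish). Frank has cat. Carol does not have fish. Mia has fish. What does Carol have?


From clues:
  Frank → cat
  Mia → fish
By elimination, Carol gets the remaining.

dog


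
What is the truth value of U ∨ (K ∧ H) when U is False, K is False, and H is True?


U = False, K = False, H = True
Step 1: K ∧ H = False AND True = False
Step 2: U ∨ False = False OR False = False
AND evaluated first (higher precedence); then OR applied.

False


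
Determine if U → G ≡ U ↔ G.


Expression 1: U → G
Expression 2: U ↔ G
Truth table (U G | Expr1 Expr2):
  T T |   T     T
  T F |   F     F
  F T |   T     F   ← differ
  F F |   T     T
Counterexample: U=F, G=T gives Expr1 = T but Expr2 = F, so the expressions are NOT logically equivalent.

No


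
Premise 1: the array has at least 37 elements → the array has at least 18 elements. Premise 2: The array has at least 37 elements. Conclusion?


Modus ponens: P → Q, P ⊢ Q
P: the array has at least 37 elements
Q: the array has at least 18 elements
We have P → Q and P is true.
By modus ponens, Q must be true.

The array has at least 18 elements


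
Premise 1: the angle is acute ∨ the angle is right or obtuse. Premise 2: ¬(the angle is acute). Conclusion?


Disjunctive syllogism: P ∨ Q, ¬P ⊢ Q
Disjunction: the angle is acute ∨ the angle is right or obtuse
We know it is not the case that the angle is acute.
By disjunctive syllogism, the other disjunct must be true.

The angle is right or obtuse


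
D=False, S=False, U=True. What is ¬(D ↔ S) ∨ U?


D = False, S = False, U = True
Expression: ¬(D ↔ S) ∨ U
Step 1: D ↔ S = (False iff False) = True
Step 2: ¬(D ↔ S) = NOT True = False
Step 3: (False) ∨ U = False OR True = True

True


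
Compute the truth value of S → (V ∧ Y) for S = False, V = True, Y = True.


S = False, V = True, Y = True
Step 1: V ∧ Y = True AND True = True
Step 2: S → (True): false only when S=True and consequent=False.
Result: True

True


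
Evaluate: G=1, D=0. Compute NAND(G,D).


G AND D = 0
NOT(0) = 1

1


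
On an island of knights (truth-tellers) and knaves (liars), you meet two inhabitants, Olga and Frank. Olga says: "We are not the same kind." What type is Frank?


Olga says: "We are not the same kind."
Case 1: Olga is a Knight (truth-teller)
  Statement is true → they ARE different → Frank is a Knave
Case 2: Olga is a Knave (liar)
  Statement is false → they are NOT different → Frank is a Knave
In both cases, Frank is a Knave.

Knave


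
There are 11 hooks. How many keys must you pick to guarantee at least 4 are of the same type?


Pigeonhole: to guarantee k in one of n categories, need (k-1)×n + 1.
k = 4, n = 11
Minimum = (4-1) × 11 + 1 = 3 × 11 + 1

34


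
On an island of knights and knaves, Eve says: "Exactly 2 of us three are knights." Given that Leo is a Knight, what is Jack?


Eve claims exactly 2 knights among Eve, Leo, Jack.
Given: Leo is a Knight.

Case 1: Eve is a Knight (tells truth)
  Then exactly 2 of the three are knights.
  Counting Eve, Leo: 2 knight(s) so far. Need 0 more → Jack = Knave.
Case 2: Eve is a Knave (lies)
  Then the count is NOT 2.
  If Jack = Knight, count = 2 = 2 → claim would be true, contradicts lie.
  If Jack = Knave, count = 1 ≠ 2 → lie confirmed ✓

Jack is a Knave.

Knave


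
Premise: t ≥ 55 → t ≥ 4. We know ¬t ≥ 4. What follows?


Modus tollens: P → Q, ¬Q ⊢ ¬P
P: t ≥ 55
Q: t ≥ 4
We have P → Q and Q is false.
By modus tollens, P must be false.

It is not the case that t ≥ 55


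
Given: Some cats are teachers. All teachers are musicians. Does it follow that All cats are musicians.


Premise 1: Some cats are teachers.
Premise 2: All teachers are musicians.
Conclusion: All cats are musicians.
Fallacy: illicit minor. The minor term (cats) is distributed in the conclusion ('All cats ...') but undistributed in its premise ('Some cats are teachers' doesn't cover all cats).
Only 'Some cats are musicians' follows, not 'All'.

Invalid


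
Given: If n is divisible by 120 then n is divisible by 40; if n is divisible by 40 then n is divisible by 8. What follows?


Hypothetical syllogism: P → Q, Q → R ⊢ P → R
Premise 1: n is divisible by 120 → n is divisible by 40
Premise 2: n is divisible by 40 → n is divisible by 8
Chain the implications: the middle term (n is divisible by 40) links the two.
Conclusion: If n is divisible by 120, then n is divisible by 8.

If n is divisible by 120, then n is divisible by 8.


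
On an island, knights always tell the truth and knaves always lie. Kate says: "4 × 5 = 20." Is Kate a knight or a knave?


Statement: "4 × 5 = 20."
Actual: 4 × 5 = 20
Claimed: 20
Statement is TRUE → Kate tells the truth → Knight

Knight


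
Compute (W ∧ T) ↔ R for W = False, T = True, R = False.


W = False, T = True, R = False
Step 1: W ∧ T = False AND True = False
Step 2: (False) ↔ R: true when both sides have same truth value.
Result: False ↔ False = True

True


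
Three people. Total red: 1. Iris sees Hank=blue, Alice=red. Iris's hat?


Total red = 1, seen red = 1
Own red = 1 - 1 = 0
Iris's hat is blue.

blue


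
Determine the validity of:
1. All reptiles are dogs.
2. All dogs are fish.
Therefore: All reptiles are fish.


Premise 1: All reptiles are dogs.
Premise 2: All dogs are fish.
Conclusion: All reptiles are fish.
Barbara syllogism (AAA-1): All A are B, All B are C → All A are C.
Middle term (dogs) distributed in premise 2.

Valid


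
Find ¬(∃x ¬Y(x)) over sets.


Original: ∃x ¬Y(x)
Rule: ¬∀→∃, ¬∃→∀, negate predicate.
Negation: ∀x Y(x)

∀x Y(x)


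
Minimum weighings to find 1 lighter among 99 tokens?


Each weighing has 3 outcomes (left heavy / balance / right heavy), so k weighings distinguish at most 3^k cases; splitting into three near-equal groups achieves this.
Need 3^k ≥ 99: 3^4 = 81 < 99 ≤ 3^5 = 243
k = ⌈log₃(99)⌉ = 5

5


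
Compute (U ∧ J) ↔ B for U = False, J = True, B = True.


U = False, J = True, B = True
Step 1: U ∧ J = False AND True = False
Step 2: (False) ↔ B: true when both sides have same truth value.
Result: False ↔ True = False

False


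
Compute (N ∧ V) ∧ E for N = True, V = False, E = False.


N = True, V = False, E = False
Step 1: N ∧ V = True AND False = False
Step 2: False ∧ E = False AND False = False
AND is true only when ALL operands are true.

False


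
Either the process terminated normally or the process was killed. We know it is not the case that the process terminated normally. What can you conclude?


Disjunctive syllogism: P ∨ Q, ¬P ⊢ Q
Disjunction: the process terminated normally ∨ the process was killed
We know it is not the case that the process terminated normally.
By disjunctive syllogism, the other disjunct must be true.

The process was killed


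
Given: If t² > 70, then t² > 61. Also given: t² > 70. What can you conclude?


Modus ponens: P → Q, P ⊢ Q
P: t² > 70
Q: t² > 61
We have P → Q and P is true.
By modus ponens, Q must be true.

t² > 61


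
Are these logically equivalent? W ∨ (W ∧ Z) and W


Expression 1: W ∨ (W ∧ Z)
Expression 2: W
Truth table (W Z | Expr1 Expr2):
  T T |   T     T
  T F |   T     T
  F T |   F     F
  F F |   F     F
All 4 rows agree, so the expressions are logically equivalent.

Yes


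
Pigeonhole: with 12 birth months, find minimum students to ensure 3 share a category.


Pigeonhole: to guarantee k in one of n categories, need (k-1)×n + 1.
k = 3, n = 12
Minimum = (3-1) × 12 + 1 = 2 × 12 + 1

25


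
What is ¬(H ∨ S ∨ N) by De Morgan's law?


De Morgan's law: ¬(P ∨ Q ∨ R) ≡ ¬P ∧ ¬Q ∧ ¬R
¬(H ∨ S ∨ N) = ¬H ∧ ¬S ∧ ¬N

¬H ∧ ¬S ∧ ¬N


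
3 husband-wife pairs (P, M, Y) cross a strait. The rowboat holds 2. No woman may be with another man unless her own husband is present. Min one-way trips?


Label couples P, M, Y (H = husband, W = wife).
Counting alone: 6 people, the rowboat carries 2 and someone must bring it back, so each round trip nets at most +1 on the far side until the last crossing → at least 9 trips. The jealousy constraint makes 9 impossible; the shortest valid schedule has 11:
1. WP+WM →  (far: WP,WM; near: HP,HM,HY,WY)
2. WP ←       (far: WM; near: HP,HM,HY,WP,WY)
3. WP+WY →  (far: WP,WM,WY; near: HP,HM,HY)
4. WP ←       (far: WM,WY; near: HP,HM,HY,WP)
5. HM+HY →  (far: HM,WM,HY,WY; near: HP,WP)
6. HM+WM ←  (far: HY,WY; near: HP,WP,HM,WM)
7. HP+HM →  (far: HP,HM,HY,WY; near: WP,WM)
8. WY ←       (far: HP,HM,HY; near: WP,WM,WY)
9. WP+WM →  (far: HP,WP,HM,WM,HY; near: WY)
10. HY ←      (far: HP,WP,HM,WM; near: HY,WY)
11. HY+WY → (far: all six; near: empty)
In every state each wife is either with her husband or with no other man.
Minimum trips = 11

11


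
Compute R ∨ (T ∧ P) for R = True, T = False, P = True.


R = True, T = False, P = True
Step 1: T ∧ P = False AND True = False
Step 2: R ∨ False = True OR False = True
AND evaluated first (higher precedence); then OR applied.

True


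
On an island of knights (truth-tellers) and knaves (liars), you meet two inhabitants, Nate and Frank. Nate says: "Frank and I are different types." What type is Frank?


Nate says: "Frank and I are different types."
Case 1: Nate is a Knight (truth-teller)
  Statement is true → they ARE different → Frank is a Knave
Case 2: Nate is a Knave (liar)
  Statement is false → they are NOT different → Frank is a Knave
In both cases, Frank is a Knave.

Knave


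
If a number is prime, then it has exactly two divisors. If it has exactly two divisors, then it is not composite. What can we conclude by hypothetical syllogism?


Hypothetical syllogism: P → Q, Q → R ⊢ P → R
Premise 1: a number is prime → it has exactly two divisors
Premise 2: it has exactly two divisors → it is not composite
Chain the implications: the middle term (it has exactly two divisors) links the two.
Conclusion: If a number is prime, then it is not composite.

If a number is prime, then it is not composite.


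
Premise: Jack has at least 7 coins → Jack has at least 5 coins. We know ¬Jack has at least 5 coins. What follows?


Modus tollens: P → Q, ¬Q ⊢ ¬P
P: Jack has at least 7 coins
Q: Jack has at least 5 coins
We have P → Q and Q is false.
By modus tollens, P must be false.

It is not the case that Jack has at least 7 coins


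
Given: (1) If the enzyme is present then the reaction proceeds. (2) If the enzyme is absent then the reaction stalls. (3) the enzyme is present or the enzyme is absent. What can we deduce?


Constructive dilemma: (P → Q) ∧ (R → S), P ∨ R ⊢ Q ∨ S
Premise 1: the enzyme is present → the reaction proceeds
Premise 2: the enzyme is absent → the reaction stalls
Premise 3: the enzyme is present ∨ the enzyme is absent
Case 1: Assuming the enzyme is present, then by Premise 1, the reaction proceeds.
Case 2: Assuming the enzyme is absent, then by Premise 2, the reaction stalls.
Since one of the enzyme is present or the enzyme is absent must hold, we get the reaction proceeds or the reaction stalls.

The reaction proceeds or the reaction stalls.


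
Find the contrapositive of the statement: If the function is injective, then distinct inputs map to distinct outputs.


Original: If the function is injective, then distinct inputs map to distinct outputs
Contrapositive: If ¬Q, then ¬P
Negate Q: not (distinct inputs map to distinct outputs)
Negate P: not (the function is injective)

If not (distinct inputs map to distinct outputs), then not (the function is injective).


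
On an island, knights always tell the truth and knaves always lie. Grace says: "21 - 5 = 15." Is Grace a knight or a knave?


Statement: "21 - 5 = 15."
Actual: 21 - 5 = 16
Claimed: 15
Statement is FALSE → Grace lies → Knave

Knave


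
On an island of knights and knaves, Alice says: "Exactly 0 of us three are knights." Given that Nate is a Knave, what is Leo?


Alice claims exactly 0 knights among Alice, Nate, Leo.
Given: Nate is a Knave.

Case 1: Alice is a Knight (tells truth)
  Then exactly 0 of the three are knights.
  Counting Alice, Nate: 1 knight(s) so far. Need -1 more → impossible.
Case 2: Alice is a Knave (lies)
  Then the count is NOT 0.
  If Leo = Knave, count = 0 = 0 → claim would be true, contradicts lie.
  If Leo = Knight, count = 1 ≠ 0 → lie confirmed ✓

Leo is a Knight.

Knight


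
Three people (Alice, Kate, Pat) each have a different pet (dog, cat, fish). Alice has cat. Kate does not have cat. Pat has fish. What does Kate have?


From clues:
  Pat → fish
  Alice → cat
By elimination, Kate gets the remaining.

dog


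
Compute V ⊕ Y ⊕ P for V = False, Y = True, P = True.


V = False, Y = True, P = True
Step 1: V ⊕ Y = False XOR True = True
Step 2: True ⊕ P = True XOR True = False
XOR is true when an odd number of operands are true.

False


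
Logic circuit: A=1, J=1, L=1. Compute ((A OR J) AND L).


A OR J = 1|1 = 1
1 AND 1 = 1

1


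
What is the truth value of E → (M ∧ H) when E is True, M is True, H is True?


E = True, M = True, H = True
Step 1: M ∧ H = True AND True = True
Step 2: E → (True): false only when E=True and consequent=False.
Result: True

True


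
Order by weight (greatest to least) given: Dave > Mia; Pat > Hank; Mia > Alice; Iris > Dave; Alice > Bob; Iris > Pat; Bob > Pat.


Constraints: Dave > Mia; Pat > Hank; Mia > Alice; Iris > Dave; Alice > Bob; Iris > Pat; Bob > Pat
Method: at each step, the next-highest is the one remaining person who never appears on the smaller side of a constraint between remaining people.
  Step 1: remaining {Bob, Mia, Dave, Alice, Hank, Pat, Iris}; on the smaller side: {Bob, Mia, Dave, Alice, Hank, Pat} → Iris is next (Iris > Dave; Iris > Pat).
  Step 2: remaining {Bob, Mia, Dave, Alice, Hank, Pat}; on the smaller side: {Bob, Mia, Alice, Hank, Pat} → Dave is next (Dave > Mia).
  Step 3: remaining {Bob, Mia, Alice, Hank, Pat}; on the smaller side: {Bob, Alice, Hank, Pat} → Mia is next (Mia > Alice).
  Step 4: remaining {Bob, Alice, Hank, Pat}; on the smaller side: {Bob, Hank, Pat} → Alice is next (Alice > Bob).
  Step 5: remaining {Bob, Hank, Pat}; on the smaller side: {Hank, Pat} → Bob is next (Bob > Pat).
  Step 6: remaining {Hank, Pat}; on the smaller side: {Hank} → Pat is next (Pat > Hank).
  Step 7: only Hank remains → lowest.
Final ranking (highest to lowest):

Iris > Dave > Mia > Alice > Bob > Pat > Hank


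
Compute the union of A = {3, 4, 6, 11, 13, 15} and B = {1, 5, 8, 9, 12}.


A = {3, 4, 6, 11, 13, 15}
B = {1, 5, 8, 9, 12}
Operation: union
All elements combined: 1, 3, 4, 5, 6, 8, 9, 11, 12, 13, 15

{1, 3, 4, 5, 6, 8, 9, 11, 12, 13, 15}


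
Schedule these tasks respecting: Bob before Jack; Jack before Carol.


Constraints: Bob before Jack; Jack before Carol
Method: repeatedly schedule the remaining task that has no remaining task required before it.
  Step 1: remaining {Carol, Jack, Bob}; every task except Bob still has a predecessor pending → schedule Bob.
  Step 2: remaining {Carol, Jack}; every task except Jack still has a predecessor pending → schedule Jack.
  Step 3: only Carol remains → schedule Carol.
Resulting order:

Bob → Jack → Carol


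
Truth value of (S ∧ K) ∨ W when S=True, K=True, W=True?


S = True, K = True, W = True
Expression: (S ∧ K) ∨ W
Step 1: S ∧ K = True AND True = True
Step 2: (True) ∨ W = True OR True = True

True


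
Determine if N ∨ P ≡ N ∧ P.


Expression 1: N ∨ P
Expression 2: N ∧ P
Truth table (N P | Expr1 Expr2):
  T T |   T     T
  T F |   T     F   ← differ
  F T |   T     F   ← differ
  F F |   F     F
Counterexample: N=T, P=F gives Expr1 = T but Expr2 = F, so the expressions are NOT logically equivalent.

No


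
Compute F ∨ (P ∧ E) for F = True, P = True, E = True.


F = True, P = True, E = True
Step 1: P ∧ E = True AND True = True
Step 2: F ∨ True = True OR True = True
AND evaluated first (higher precedence); then OR applied.

True


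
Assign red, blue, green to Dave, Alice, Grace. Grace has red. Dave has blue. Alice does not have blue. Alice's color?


From clues:
  Grace → red
  Dave → blue
By elimination, Alice gets the remaining.

green


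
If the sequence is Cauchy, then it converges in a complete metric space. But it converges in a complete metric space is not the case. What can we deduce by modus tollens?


Modus tollens: P → Q, ¬Q ⊢ ¬P
P: the sequence is Cauchy
Q: it converges in a complete metric space
We have P → Q and Q is false.
By modus tollens, P must be false.

It is not the case that the sequence is Cauchy


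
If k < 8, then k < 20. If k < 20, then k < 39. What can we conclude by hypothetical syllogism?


Hypothetical syllogism: P → Q, Q → R ⊢ P → R
Premise 1: k < 8 → k < 20
Premise 2: k < 20 → k < 39
Chain the implications: the middle term (k < 20) links the two.
Conclusion: If k < 8, then k < 39.

If k < 8, then k < 39.


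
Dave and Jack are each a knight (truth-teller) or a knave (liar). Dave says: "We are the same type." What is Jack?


Dave says: "We are the same type."
Case 1: Dave is a Knight (truth-teller)
  Statement is true → they ARE the same → Jack is also a Knight
Case 2: Dave is a Knave (liar)
  Statement is false → they are NOT the same → Jack is a Knight
In both cases, Jack is a Knight.

Knight


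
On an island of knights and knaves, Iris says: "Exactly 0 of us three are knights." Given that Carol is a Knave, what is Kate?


Iris claims exactly 0 knights among Iris, Carol, Kate.
Given: Carol is a Knave.

Case 1: Iris is a Knight (tells truth)
  Then exactly 0 of the three are knights.
  Counting Iris, Carol: 1 knight(s) so far. Need -1 more → impossible.
Case 2: Iris is a Knave (lies)
  Then the count is NOT 0.
  If Kate = Knave, count = 0 = 0 → claim would be true, contradicts lie.
  If Kate = Knight, count = 1 ≠ 0 → lie confirmed ✓

Kate is a Knight.

Knight


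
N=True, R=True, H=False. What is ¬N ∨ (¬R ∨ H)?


N = True, R = True, H = False
Expression: ¬N ∨ (¬R ∨ H)
Step 1: ¬R = NOT True = False
Step 2: ¬R ∨ H = False OR False = False
Step 3: ¬N = NOT True = False
Step 4: (False) ∨ (False) = False OR False = False

False


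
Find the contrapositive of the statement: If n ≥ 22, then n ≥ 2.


Original: If n ≥ 22, then n ≥ 2
Contrapositive: If ¬Q, then ¬P
Negate Q: not (n ≥ 2)
Negate P: not (n ≥ 22)

If not (n ≥ 2), then not (n ≥ 22).


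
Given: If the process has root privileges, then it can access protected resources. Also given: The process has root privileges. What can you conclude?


Modus ponens: P → Q, P ⊢ Q
P: the process has root privileges
Q: it can access protected resources
We have P → Q and P is true.
By modus ponens, Q must be true.

It can access protected resources


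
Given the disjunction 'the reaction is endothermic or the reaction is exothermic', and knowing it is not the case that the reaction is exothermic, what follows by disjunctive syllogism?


Disjunctive syllogism: P ∨ Q, ¬P ⊢ Q
Disjunction: the reaction is endothermic ∨ the reaction is exothermic
We know it is not the case that the reaction is exothermic.
By disjunctive syllogism, the other disjunct must be true.

The reaction is endothermic


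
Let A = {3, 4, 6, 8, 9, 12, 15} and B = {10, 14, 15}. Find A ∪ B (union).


A = {3, 4, 6, 8, 9, 12, 15}
B = {10, 14, 15}
Operation: union
All elements combined: 3, 4, 6, 8, 9, 10, 12, 14, 15

{3, 4, 6, 8, 9, 10, 12, 14, 15}


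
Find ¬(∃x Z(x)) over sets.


Original: ∃x Z(x)
Rule: ¬∀→∃, ¬∃→∀, negate predicate.
Negation: ∀x ¬Z(x)

∀x ¬Z(x)


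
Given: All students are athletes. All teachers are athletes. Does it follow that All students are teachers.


Premise 1: All students are athletes.
Premise 2: All teachers are athletes.
Conclusion: All students are teachers.
Fallacy: undistributed middle. athletes is predicate in both.
Counterexample: students and teachers could be disjoint subsets of athletes.

Invalid


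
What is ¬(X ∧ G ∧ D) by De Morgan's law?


De Morgan's law: ¬(P ∧ Q ∧ R) ≡ ¬P ∨ ¬Q ∨ ¬R
¬(X ∧ G ∧ D) = ¬X ∨ ¬G ∨ ¬D

¬X ∨ ¬G ∨ ¬D


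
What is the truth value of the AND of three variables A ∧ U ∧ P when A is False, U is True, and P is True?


A = False, U = True, P = True
Step 1: A ∧ U = False AND True = False
Step 2: (False) ∧ P = (False) AND True = False
AND is true only when ALL operands are true.

False


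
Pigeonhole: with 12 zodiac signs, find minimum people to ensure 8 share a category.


Pigeonhole: to guarantee k in one of n categories, need (k-1)×n + 1.
k = 8, n = 12
Minimum = (8-1) × 12 + 1 = 7 × 12 + 1

85


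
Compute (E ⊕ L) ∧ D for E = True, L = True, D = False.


E = True, L = True, D = False
Step 1: E ⊕ L = True XOR True = False
Step 2: False ∧ D = False AND False = False
XOR true when exactly one of E,L is true; then AND with D.

False


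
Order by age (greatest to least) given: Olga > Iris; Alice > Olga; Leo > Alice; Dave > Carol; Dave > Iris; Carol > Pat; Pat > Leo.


Constraints: Olga > Iris; Alice > Olga; Leo > Alice; Dave > Carol; Dave > Iris; Carol > Pat; Pat > Leo
Method: at each step, the next-highest is the one remaining person who never appears on the smaller side of a constraint between remaining people.
  Step 1: remaining {Leo, Olga, Dave, Iris, Carol, Pat, Alice}; on the smaller side: {Leo, Olga, Iris, Carol, Pat, Alice} → Dave is next (Dave > Carol; Dave > Iris).
  Step 2: remaining {Leo, Olga, Iris, Carol, Pat, Alice}; on the smaller side: {Leo, Olga, Iris, Pat, Alice} → Carol is next (Carol > Pat).
  Step 3: remaining {Leo, Olga, Iris, Pat, Alice}; on the smaller side: {Leo, Olga, Iris, Alice} → Pat is next (Pat > Leo).
  Step 4: remaining {Leo, Olga, Iris, Alice}; on the smaller side: {Olga, Iris, Alice} → Leo is next (Leo > Alice).
  Step 5: remaining {Olga, Iris, Alice}; on the smaller side: {Olga, Iris} → Alice is next (Alice > Olga).
  Step 6: remaining {Olga, Iris}; on the smaller side: {Iris} → Olga is next (Olga > Iris).
  Step 7: only Iris remains → lowest.
Final ranking (highest to lowest):

Dave > Carol > Pat > Leo > Alice > Olga > Iris


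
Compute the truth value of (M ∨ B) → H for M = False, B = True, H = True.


M = False, B = True, H = True
Step 1: M ∨ B = False OR True = True
Step 2: (True) → H: false only when antecedent=True and H=False.
Result: True

True


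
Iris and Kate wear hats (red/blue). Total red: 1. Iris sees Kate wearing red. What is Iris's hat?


Total red = 1, Kate = red
Red accounted for: 1
Remaining for Iris: 0
Iris's hat is blue.

blue


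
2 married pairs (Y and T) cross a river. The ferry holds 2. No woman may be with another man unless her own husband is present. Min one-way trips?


Label couples Y and T.
1. WY+WT → (far: WY,WT; near: HY,HT)
2. WY ←   (far: WT; near: HY,HT,WY)
3. HY+HT → (far: HY,HT,WT; near: WY)
4. HY ←   (far: HT,WT; near: HY,WY)  — HY returns, since WY is alone on near bank
5. HY+WY → (far: all four; near: empty)
Every state respects the constraint.
Minimum trips = 5

5


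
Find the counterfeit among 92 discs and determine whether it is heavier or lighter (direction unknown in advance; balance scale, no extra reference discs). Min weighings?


Let n = 92. 184 possibilities (n discs × lighter/heavier); each weighing has 3 outcomes.
Bound for k weighings: say the first weighing puts j discs on each pan. If it tips, the 2j weighed discs remain suspects (each with a known direction) and k-1 weighings give 3^(k-1) outcomes; 3^(k-1) is odd, so 2j ≤ 3^(k-1) - 1. If it balances, the n - 2j unweighed discs remain with direction unknown: 2(n - 2j) ≤ 3^(k-1) - 1 by the same parity argument. Adding, n ≤ (3^(k-1) - 1) + (3^(k-1) - 1)/2 = (3^k - 3)/2, and the classical three-group strategy achieves this (3 discs in 2 weighings, 12 in 3, 39 in 4, 120 in 5).
So we need the smallest k with (3^k - 3)/2 ≥ 92.
k = 4: (3^4 - 3)/2 = 39 < 92 ✗
k = 5: (3^5 - 3)/2 = 120 ≥ 92 ✓

5


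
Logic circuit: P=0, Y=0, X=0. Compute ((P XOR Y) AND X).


P XOR Y = 0^0 = 0
0 AND 0 = 0

0


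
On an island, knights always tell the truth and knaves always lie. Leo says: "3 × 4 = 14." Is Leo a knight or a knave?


Statement: "3 × 4 = 14."
Actual: 3 × 4 = 12
Claimed: 14
Statement is FALSE → Leo lies → Knave

Knave


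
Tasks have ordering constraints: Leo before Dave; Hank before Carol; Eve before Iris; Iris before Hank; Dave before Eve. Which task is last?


Constraints: Leo before Dave; Hank before Carol; Eve before Iris; Iris before Hank; Dave before Eve
The last task can have nothing scheduled after it, so it must never appear on the left of a 'before'.
Tasks appearing before some other task: Leo, Hank, Eve, Iris, Dave.
The only task not in that list is Carol → it is last.

Carol


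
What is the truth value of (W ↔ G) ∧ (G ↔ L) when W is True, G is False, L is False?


W = True, G = False, L = False
Step 1: W ↔ G is true when W and G have the same value. Result: False
Step 2: G ↔ L is true when G and L have the same value. Result: True
Step 3: False ∧ True = False

False


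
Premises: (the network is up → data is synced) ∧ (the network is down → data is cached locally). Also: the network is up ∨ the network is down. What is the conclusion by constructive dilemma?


Constructive dilemma: (P → Q) ∧ (R → S), P ∨ R ⊢ Q ∨ S
Premise 1: the network is up → data is synced
Premise 2: the network is down → data is cached locally
Premise 3: the network is up ∨ the network is down
Case 1: Assuming the network is up, then by Premise 1, data is synced.
Case 2: Assuming the network is down, then by Premise 2, data is cached locally.
Since one of the network is up or the network is down must hold, we get data is synced or data is cached locally.

Data is synced or data is cached locally.


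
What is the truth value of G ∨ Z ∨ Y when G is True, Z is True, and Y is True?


G = True, Z = True, Y = True
Step 1: G ∨ Z = True OR True = True
Step 2: True ∨ Y = True OR True = True
OR is true when at least one operand is true.

True


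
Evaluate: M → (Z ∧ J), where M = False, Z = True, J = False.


M = False, Z = True, J = False
Step 1: Z ∧ J = True AND False = False
Step 2: M → (False): false only when M=True and consequent=False.
Result: True

True


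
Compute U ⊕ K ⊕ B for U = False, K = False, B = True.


U = False, K = False, B = True
Step 1: U ⊕ K = False XOR False = False
Step 2: False ⊕ B = False XOR True = True
XOR is true when an odd number of operands are true.

True


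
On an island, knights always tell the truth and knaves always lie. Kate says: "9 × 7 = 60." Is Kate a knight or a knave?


Statement: "9 × 7 = 60."
Actual: 9 × 7 = 63
Claimed: 60
Statement is FALSE → Kate lies → Knave

Knave


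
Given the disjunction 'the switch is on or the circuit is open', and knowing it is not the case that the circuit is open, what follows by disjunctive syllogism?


Disjunctive syllogism: P ∨ Q, ¬P ⊢ Q
Disjunction: the switch is on ∨ the circuit is open
We know it is not the case that the circuit is open.
By disjunctive syllogism, the other disjunct must be true.

The switch is on
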